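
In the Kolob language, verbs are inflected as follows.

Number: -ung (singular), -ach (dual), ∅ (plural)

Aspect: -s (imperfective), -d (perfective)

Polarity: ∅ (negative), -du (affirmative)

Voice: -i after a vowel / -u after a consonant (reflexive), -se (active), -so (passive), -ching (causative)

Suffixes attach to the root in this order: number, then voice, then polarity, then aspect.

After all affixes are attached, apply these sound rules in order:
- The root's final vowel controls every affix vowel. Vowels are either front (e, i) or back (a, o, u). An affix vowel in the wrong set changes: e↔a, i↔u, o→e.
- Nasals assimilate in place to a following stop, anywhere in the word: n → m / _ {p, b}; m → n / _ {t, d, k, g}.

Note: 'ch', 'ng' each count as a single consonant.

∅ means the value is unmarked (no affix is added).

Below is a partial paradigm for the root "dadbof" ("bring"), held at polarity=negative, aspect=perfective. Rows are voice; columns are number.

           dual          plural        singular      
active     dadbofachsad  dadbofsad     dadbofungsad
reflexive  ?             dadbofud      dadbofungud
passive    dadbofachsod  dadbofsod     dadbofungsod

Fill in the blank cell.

dadbofachud

Attach number dual -ach → dadbofach.
Attach voice reflexive -u (after consonant 'ch') → dadbofachu.
polarity = negative: zero marking, form stays dadbofachu.
Attach aspect perfective -d → dadbofachud.
Vowel harmony: no change.
Nasal assimilation: no change.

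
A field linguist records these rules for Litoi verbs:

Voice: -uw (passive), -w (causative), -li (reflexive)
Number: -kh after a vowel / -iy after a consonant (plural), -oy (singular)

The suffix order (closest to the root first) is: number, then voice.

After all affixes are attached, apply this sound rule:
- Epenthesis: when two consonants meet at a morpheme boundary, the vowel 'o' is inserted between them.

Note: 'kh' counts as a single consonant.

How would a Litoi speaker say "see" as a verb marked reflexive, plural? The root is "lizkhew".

lizkhewiyoli

Attach number plural -iy (after consonant 'w') → lizkhewiy.
Attach voice reflexive -li → lizkhewiyli.
Apply epenthesis: lizkhewiyli → lizkhewiyoli.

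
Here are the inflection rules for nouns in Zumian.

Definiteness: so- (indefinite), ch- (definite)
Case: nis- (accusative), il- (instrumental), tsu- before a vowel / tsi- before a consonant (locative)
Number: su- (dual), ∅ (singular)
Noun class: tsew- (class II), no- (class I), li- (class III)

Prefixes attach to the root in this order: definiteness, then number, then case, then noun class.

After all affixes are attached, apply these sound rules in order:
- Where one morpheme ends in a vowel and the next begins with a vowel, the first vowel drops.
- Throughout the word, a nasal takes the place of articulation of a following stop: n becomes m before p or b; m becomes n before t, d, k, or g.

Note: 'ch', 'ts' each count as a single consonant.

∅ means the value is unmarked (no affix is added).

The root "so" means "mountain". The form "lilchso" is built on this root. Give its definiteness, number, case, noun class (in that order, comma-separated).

definite, singular, instrumental, class III

Segment: li-il-ch-so.
definiteness: ch- → definite.
number: ∅ → singular.
case: il- → instrumental.
noun class: li- → class III.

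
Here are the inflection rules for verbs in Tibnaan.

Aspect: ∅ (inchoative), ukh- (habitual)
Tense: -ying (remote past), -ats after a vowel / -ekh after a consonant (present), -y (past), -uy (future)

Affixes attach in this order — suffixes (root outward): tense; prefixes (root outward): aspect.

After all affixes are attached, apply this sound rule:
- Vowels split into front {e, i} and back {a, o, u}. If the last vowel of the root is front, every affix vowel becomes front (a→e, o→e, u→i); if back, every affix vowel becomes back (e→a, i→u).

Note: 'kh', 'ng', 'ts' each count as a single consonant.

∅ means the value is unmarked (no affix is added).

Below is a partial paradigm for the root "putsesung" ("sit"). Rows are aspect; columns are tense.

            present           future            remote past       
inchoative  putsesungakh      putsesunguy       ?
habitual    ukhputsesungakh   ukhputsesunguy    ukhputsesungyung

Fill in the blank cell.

Attach tense remote past -ying → putsesungying.
aspect = inchoative: zero marking, form stays putsesungying.
Apply vowel harmony: putsesungying → putsesungyung.

putsesungyung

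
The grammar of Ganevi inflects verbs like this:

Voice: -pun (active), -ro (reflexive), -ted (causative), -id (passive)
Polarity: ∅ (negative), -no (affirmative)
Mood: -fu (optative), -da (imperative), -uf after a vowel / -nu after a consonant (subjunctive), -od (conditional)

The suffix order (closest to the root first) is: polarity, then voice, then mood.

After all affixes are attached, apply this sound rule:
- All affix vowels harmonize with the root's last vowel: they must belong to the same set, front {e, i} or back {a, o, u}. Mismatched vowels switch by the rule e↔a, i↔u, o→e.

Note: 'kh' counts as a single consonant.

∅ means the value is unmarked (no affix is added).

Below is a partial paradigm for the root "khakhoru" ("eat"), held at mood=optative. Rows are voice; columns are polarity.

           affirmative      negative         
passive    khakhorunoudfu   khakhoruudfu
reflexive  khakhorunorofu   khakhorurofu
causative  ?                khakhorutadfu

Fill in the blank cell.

Attach polarity affirmative -no → khakhoruno.
Attach voice causative -ted → khakhorunoted.
Attach mood optative -fu → khakhorunotedfu.
Apply vowel harmony: khakhorunotedfu → khakhorunotadfu.

khakhorunotadfu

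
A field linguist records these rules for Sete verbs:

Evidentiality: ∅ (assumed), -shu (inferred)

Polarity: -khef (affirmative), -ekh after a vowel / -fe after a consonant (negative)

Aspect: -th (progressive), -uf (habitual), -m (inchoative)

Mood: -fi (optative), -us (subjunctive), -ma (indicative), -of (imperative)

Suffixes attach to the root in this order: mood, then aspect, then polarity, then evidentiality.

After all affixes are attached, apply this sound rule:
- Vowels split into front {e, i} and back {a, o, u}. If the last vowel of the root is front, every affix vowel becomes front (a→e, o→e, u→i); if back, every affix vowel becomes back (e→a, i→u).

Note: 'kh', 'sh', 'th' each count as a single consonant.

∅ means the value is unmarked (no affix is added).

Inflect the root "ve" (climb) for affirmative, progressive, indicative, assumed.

vemethkhef

Attach mood indicative -ma → vema.
Attach aspect progressive -th → vemath.
Attach polarity affirmative -khef → vemathkhef.
evidentiality = assumed: zero marking, form stays vemathkhef.
Apply vowel harmony: vemathkhef → vemethkhef.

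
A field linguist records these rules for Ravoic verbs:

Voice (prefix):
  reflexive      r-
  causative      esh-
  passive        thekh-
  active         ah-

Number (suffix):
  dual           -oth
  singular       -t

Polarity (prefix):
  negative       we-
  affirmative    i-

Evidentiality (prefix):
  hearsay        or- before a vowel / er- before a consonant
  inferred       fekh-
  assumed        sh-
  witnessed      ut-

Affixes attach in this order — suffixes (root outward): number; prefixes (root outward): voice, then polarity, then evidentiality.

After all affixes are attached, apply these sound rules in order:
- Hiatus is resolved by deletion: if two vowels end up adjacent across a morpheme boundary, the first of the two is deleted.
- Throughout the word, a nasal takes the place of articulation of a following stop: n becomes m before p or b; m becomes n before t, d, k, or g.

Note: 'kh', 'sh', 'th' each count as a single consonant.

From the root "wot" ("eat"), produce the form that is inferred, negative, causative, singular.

fekhweshwott

Attach voice causative esh- → eshwot.
Attach number singular -t → eshwott.
Attach polarity negative we- → weeshwott.
Attach evidentiality inferred fekh- → fekhweeshwott.
Apply vowel deletion: fekhweeshwott → fekhweshwott.
Nasal assimilation: no change.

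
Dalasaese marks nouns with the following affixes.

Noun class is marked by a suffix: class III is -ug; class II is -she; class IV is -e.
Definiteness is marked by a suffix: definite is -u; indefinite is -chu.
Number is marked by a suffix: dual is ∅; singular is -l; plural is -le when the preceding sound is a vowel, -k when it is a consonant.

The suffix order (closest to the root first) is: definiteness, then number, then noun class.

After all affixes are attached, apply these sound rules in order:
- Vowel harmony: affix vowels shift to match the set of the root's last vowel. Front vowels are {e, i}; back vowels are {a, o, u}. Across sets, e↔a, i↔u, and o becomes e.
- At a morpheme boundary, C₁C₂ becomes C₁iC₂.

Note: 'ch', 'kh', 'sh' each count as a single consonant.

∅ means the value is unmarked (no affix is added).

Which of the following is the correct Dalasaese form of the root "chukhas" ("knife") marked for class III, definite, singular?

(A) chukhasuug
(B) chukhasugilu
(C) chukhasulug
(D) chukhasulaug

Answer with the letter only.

C

Attach definiteness definite -u → chukhasu.
Attach number singular -l → chukhasul.
Attach noun class class III -ug → chukhasulug.
Vowel harmony: no change.
Epenthesis: no change.
So the correct form is chukhasulug, option (C).
(A) chukhasuug is wrong: it uses dual instead of singular for number.
(B) chukhasugilu is wrong: it has the affixes in the wrong order.
(D) chukhasulaug is wrong: it uses plural instead of singular for number.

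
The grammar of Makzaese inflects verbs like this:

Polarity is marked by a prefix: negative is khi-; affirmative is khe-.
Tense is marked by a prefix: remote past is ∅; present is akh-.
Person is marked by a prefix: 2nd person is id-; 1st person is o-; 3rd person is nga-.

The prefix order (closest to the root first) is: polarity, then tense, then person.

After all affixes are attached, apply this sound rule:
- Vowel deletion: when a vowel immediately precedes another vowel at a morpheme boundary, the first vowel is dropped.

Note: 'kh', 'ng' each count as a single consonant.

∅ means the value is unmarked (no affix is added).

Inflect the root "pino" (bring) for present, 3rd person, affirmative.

Attach polarity affirmative khe- → khepino.
Attach tense present akh- → akhkhepino.
Attach person 3rd person nga- → ngaakhkhepino.
Apply vowel deletion: ngaakhkhepino → ngakhkhepino.

ngakhkhepino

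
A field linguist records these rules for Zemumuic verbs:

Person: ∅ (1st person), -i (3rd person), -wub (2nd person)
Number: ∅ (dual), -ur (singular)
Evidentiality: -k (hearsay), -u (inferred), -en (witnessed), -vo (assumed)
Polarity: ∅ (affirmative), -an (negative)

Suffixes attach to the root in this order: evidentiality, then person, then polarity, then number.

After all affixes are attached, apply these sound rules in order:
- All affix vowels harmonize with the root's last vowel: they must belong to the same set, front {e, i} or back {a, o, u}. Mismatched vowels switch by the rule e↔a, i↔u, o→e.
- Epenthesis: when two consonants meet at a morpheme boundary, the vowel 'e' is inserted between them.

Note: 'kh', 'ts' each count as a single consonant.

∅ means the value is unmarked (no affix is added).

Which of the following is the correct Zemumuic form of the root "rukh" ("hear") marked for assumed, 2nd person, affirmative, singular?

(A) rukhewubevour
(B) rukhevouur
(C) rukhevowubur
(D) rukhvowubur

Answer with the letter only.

C

Attach evidentiality assumed -vo → rukhvo.
Attach person 2nd person -wub → rukhvowub.
polarity = affirmative: zero marking, form stays rukhvowub.
Attach number singular -ur → rukhvowubur.
Vowel harmony: no change.
Apply epenthesis: rukhvowubur → rukhevowubur.
So the correct form is rukhevowubur, option (C).
(D) rukhvowubur is wrong: it fails to apply the sound rule(s).
(A) rukhewubevour is wrong: it has the affixes in the wrong order.
(B) rukhevouur is wrong: it uses 3rd person instead of 2nd person for person.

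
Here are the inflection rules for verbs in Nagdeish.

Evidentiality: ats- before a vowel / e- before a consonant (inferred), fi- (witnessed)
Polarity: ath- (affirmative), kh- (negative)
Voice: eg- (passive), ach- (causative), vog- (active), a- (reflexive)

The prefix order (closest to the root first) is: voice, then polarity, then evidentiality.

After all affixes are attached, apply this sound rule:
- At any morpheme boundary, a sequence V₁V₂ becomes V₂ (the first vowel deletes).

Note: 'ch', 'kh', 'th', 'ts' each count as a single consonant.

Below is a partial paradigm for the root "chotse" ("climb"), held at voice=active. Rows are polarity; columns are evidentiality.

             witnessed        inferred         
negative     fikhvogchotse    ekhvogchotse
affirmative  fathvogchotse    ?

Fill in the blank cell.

Attach voice active vog- → vogchotse.
Attach polarity affirmative ath- → athvogchotse.
Attach evidentiality inferred ats- (before vowel 'a') → atsathvogchotse.
Vowel deletion: no change.

atsathvogchotse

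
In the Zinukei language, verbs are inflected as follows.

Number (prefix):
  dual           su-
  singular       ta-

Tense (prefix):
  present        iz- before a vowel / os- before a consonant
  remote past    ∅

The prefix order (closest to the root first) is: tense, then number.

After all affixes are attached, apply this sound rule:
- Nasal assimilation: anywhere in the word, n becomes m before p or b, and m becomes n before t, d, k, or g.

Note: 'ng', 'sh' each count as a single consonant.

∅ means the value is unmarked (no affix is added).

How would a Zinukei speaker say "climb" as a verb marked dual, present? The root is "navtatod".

suosnavtatod

Attach tense present os- (before consonant 'n') → osnavtatod.
Attach number dual su- → suosnavtatod.
Nasal assimilation: no change.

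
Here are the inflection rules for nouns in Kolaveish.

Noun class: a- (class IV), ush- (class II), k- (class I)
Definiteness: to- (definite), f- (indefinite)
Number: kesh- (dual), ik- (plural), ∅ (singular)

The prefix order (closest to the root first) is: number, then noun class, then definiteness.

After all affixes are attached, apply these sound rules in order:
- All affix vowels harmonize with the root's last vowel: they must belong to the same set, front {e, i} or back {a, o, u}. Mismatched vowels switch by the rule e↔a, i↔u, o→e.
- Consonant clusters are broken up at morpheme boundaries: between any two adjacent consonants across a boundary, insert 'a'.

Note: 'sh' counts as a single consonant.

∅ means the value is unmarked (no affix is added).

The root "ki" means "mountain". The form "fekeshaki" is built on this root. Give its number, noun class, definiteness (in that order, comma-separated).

dual, class IV, indefinite

Segment: f-a-kesh-ki.
number: kesh- → dual.
noun class: a- → class IV.
definiteness: f- → indefinite.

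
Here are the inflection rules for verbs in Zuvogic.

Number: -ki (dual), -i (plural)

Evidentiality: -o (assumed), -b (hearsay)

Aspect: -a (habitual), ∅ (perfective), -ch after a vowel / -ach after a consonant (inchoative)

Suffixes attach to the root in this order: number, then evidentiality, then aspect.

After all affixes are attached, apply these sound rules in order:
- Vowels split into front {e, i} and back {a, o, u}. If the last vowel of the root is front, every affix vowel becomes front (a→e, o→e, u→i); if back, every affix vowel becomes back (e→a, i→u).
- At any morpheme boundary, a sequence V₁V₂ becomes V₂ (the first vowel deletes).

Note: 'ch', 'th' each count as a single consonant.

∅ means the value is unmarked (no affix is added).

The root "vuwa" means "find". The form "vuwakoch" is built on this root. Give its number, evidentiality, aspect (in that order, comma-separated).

Segment: vuwa-ki-o-ch.
number: -ki → dual.
evidentiality: -o → assumed.
aspect: -ch/ach → inchoative.

dual, assumed, inchoative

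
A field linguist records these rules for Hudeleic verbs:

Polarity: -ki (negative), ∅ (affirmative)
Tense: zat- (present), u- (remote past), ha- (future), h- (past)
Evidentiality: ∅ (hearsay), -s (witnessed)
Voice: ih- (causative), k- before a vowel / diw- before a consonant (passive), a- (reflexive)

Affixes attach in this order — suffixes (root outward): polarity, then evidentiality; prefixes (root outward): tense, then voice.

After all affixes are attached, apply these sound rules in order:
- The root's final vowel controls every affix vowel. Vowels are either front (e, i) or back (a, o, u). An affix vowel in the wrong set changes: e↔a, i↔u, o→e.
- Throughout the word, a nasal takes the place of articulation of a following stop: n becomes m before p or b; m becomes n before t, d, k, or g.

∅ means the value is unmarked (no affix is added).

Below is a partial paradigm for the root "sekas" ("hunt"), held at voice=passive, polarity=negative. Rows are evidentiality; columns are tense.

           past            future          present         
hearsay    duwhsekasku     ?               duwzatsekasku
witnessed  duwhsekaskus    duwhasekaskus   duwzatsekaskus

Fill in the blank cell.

Attach tense future ha- → hasekas.
Attach voice passive diw- (before consonant 'h') → diwhasekas.
Attach polarity negative -ki → diwhasekaski.
evidentiality = hearsay: zero marking, form stays diwhasekaski.
Apply vowel harmony: diwhasekaski → duwhasekasku.
Nasal assimilation: no change.

duwhasekasku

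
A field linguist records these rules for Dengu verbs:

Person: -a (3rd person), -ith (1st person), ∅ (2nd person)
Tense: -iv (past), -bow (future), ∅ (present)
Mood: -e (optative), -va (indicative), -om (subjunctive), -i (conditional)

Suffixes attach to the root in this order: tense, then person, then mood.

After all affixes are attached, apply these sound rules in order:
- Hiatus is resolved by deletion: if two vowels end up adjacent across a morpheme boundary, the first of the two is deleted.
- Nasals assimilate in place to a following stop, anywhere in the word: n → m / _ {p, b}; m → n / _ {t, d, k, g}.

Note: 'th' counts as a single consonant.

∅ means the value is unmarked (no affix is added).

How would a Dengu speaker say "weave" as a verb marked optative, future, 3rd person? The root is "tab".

tabbowe

Attach tense future -bow → tabbow.
Attach person 3rd person -a → tabbowa.
Attach mood optative -e → tabbowae.
Apply vowel deletion: tabbowae → tabbowe.
Nasal assimilation: no change.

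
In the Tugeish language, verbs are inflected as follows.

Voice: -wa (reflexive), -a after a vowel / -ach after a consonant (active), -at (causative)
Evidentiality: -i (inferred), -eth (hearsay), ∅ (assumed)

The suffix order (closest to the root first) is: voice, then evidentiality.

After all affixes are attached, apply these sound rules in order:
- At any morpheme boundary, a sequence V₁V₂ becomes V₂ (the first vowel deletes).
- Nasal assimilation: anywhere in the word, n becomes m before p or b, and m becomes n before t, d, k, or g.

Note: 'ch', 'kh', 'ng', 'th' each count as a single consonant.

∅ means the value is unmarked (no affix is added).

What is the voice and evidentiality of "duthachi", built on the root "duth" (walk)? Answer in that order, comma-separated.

active, inferred

Segment: duth-ach-i.
voice: -a/ach → active.
evidentiality: -i → inferred.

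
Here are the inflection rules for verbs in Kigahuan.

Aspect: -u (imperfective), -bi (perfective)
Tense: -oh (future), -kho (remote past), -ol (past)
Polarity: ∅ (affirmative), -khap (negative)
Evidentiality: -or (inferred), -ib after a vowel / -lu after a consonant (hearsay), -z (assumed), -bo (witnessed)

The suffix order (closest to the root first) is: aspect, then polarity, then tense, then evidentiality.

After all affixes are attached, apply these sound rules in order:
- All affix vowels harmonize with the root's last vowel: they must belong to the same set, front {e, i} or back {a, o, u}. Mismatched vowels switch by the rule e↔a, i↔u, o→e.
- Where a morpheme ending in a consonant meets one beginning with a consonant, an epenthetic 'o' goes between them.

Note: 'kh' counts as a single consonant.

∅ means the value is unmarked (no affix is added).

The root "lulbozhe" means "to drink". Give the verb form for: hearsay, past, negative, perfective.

Attach aspect perfective -bi → lulbozhebi.
Attach polarity negative -khap → lulbozhebikhap.
Attach tense past -ol → lulbozhebikhapol.
Attach evidentiality hearsay -lu (after consonant 'l') → lulbozhebikhapollu.
Apply vowel harmony: lulbozhebikhapollu → lulbozhebikhepelli.
Apply epenthesis: lulbozhebikhepelli → lulbozhebikhepeloli.

lulbozhebikhepeloli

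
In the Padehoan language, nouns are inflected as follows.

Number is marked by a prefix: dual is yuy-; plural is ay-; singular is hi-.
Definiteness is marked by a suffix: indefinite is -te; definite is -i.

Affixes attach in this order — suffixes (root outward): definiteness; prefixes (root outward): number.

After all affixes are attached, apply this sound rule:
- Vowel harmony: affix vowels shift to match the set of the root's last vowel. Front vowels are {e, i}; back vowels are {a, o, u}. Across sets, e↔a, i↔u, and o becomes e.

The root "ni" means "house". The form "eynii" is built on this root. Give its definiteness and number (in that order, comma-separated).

definite, plural

Segment: ay-ni-i.
definiteness: -i → definite.
number: ay- → plural.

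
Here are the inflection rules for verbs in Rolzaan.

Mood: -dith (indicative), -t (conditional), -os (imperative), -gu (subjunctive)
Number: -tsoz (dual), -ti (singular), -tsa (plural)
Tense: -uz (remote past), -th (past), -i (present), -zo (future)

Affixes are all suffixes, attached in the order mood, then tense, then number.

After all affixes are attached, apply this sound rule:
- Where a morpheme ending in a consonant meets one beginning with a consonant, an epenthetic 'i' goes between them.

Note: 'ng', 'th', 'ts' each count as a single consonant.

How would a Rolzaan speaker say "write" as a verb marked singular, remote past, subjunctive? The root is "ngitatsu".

ngitatsuguuziti

Attach mood subjunctive -gu → ngitatsugu.
Attach tense remote past -uz → ngitatsuguuz.
Attach number singular -ti → ngitatsuguuzti.
Apply epenthesis: ngitatsuguuzti → ngitatsuguuziti.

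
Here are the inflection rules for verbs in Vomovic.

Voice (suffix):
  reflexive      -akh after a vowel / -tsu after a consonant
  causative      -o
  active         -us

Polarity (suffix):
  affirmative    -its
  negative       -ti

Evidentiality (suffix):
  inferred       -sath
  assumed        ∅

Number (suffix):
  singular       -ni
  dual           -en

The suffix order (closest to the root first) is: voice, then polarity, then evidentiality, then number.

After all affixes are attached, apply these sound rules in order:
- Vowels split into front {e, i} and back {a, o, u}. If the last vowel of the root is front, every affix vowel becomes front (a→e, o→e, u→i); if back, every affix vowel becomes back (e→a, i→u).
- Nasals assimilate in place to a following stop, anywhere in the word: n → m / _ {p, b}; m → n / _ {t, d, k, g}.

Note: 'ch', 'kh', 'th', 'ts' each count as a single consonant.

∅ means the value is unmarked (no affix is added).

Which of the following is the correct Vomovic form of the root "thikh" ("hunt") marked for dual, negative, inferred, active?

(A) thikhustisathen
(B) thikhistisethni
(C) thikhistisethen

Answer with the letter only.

Attach voice active -us → thikhus.
Attach polarity negative -ti → thikhusti.
Attach evidentiality inferred -sath → thikhustisath.
Attach number dual -en → thikhustisathen.
Apply vowel harmony: thikhustisathen → thikhistisethen.
Nasal assimilation: no change.
So the correct form is thikhistisethen, option (C).
(A) thikhustisathen is wrong: it fails to apply the sound rule(s).
(B) thikhistisethni is wrong: it uses singular instead of dual for number.

C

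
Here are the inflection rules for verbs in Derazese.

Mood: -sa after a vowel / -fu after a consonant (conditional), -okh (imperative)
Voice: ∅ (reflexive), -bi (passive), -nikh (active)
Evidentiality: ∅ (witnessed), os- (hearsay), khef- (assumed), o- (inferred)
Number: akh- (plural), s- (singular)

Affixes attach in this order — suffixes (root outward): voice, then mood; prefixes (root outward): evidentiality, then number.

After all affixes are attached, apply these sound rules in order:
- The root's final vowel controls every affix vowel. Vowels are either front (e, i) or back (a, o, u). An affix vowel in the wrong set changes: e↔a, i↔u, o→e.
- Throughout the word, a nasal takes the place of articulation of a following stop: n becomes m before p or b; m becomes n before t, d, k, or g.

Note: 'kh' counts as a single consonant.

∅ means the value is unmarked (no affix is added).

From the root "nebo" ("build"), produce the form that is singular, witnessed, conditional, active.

evidentiality = witnessed: zero marking, form stays nebo.
Attach voice active -nikh → nebonikh.
Attach mood conditional -fu (after consonant 'kh') → nebonikhfu.
Attach number singular s- → snebonikhfu.
Apply vowel harmony: snebonikhfu → snebonukhfu.
Nasal assimilation: no change.

snebonukhfu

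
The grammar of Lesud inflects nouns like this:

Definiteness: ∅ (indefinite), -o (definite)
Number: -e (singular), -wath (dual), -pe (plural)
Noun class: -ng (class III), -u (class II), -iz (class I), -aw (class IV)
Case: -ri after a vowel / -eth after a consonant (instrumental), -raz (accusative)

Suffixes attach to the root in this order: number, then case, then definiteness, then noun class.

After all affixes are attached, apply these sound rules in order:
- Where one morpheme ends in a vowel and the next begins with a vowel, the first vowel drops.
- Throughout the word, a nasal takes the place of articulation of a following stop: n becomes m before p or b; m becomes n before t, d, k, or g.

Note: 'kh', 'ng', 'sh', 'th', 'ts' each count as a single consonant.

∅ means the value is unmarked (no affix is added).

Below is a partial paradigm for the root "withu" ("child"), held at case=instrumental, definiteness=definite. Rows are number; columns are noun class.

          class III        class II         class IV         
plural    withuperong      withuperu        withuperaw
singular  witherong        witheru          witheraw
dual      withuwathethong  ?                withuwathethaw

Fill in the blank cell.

Attach number dual -wath → withuwath.
Attach case instrumental -eth (after consonant 'th') → withuwatheth.
Attach definiteness definite -o → withuwathetho.
Attach noun class class II -u → withuwathethou.
Apply vowel deletion: withuwathethou → withuwathethu.
Nasal assimilation: no change.

withuwathethu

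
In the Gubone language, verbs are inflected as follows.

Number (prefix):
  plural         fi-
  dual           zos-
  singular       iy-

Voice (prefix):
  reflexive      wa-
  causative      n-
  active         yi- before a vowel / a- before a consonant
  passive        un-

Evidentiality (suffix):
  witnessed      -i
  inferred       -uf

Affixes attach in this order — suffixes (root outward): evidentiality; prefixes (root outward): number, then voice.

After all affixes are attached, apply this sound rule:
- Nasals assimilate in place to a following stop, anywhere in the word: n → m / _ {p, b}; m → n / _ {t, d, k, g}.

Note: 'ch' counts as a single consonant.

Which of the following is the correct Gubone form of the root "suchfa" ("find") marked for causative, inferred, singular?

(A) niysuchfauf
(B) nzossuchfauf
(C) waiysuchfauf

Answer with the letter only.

Attach number singular iy- → iysuchfa.
Attach evidentiality inferred -uf → iysuchfauf.
Attach voice causative n- → niysuchfauf.
Nasal assimilation: no change.
So the correct form is niysuchfauf, option (A).
(B) nzossuchfauf is wrong: it uses dual instead of singular for number.
(C) waiysuchfauf is wrong: it uses reflexive instead of causative for voice.

A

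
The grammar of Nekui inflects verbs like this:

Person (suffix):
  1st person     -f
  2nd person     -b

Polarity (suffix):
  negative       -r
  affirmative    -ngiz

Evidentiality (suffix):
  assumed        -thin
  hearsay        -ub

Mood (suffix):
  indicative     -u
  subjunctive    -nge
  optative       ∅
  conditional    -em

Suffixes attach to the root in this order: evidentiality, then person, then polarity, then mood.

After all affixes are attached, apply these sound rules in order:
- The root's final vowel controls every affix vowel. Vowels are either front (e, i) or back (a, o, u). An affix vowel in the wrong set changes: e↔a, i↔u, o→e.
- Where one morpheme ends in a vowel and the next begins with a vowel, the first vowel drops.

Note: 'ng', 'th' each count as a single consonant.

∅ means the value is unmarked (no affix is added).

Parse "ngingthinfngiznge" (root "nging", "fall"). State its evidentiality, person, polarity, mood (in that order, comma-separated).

assumed, 1st person, affirmative, subjunctive

Segment: nging-thin-f-ngiz-nge.
evidentiality: -thin → assumed.
person: -f → 1st person.
polarity: -ngiz → affirmative.
mood: -nge → subjunctive.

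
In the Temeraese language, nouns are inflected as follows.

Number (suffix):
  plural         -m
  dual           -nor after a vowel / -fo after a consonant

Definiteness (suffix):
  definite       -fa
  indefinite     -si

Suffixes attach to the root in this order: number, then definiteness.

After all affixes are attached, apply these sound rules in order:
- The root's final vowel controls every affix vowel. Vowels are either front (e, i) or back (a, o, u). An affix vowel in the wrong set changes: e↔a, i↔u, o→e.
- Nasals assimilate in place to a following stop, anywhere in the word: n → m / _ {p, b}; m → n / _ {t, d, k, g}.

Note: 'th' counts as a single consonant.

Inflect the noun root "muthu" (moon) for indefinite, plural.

Attach number plural -m → muthum.
Attach definiteness indefinite -si → muthumsi.
Apply vowel harmony: muthumsi → muthumsu.
Nasal assimilation: no change.

muthumsu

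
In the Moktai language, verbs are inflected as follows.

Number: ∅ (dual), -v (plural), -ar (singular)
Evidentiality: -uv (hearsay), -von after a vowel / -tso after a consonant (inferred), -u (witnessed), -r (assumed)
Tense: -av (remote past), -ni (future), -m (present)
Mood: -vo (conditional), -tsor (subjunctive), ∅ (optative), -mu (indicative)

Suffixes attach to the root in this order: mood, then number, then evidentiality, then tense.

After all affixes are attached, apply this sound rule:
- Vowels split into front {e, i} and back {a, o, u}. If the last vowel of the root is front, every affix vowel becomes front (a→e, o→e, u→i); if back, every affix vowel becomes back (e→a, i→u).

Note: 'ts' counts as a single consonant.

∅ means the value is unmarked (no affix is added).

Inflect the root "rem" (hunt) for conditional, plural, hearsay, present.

remvevivm

Attach mood conditional -vo → remvo.
Attach number plural -v → remvov.
Attach evidentiality hearsay -uv → remvovuv.
Attach tense present -m → remvovuvm.
Apply vowel harmony: remvovuvm → remvevivm.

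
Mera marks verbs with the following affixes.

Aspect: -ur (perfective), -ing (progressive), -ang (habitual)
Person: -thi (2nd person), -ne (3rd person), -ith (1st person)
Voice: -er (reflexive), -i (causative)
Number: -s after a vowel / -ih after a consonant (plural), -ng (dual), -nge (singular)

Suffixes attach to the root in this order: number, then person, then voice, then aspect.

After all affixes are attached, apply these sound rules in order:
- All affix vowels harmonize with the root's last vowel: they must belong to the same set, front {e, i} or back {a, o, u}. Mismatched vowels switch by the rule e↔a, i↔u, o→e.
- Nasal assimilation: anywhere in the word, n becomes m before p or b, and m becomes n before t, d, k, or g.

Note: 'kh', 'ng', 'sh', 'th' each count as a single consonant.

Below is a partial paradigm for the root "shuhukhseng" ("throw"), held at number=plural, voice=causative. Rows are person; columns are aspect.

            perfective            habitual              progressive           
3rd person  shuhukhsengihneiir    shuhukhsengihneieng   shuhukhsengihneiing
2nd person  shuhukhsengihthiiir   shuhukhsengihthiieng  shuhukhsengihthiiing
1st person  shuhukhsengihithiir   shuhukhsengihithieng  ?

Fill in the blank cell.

shuhukhsengihithiing

Attach number plural -ih (after consonant 'ng') → shuhukhsengih.
Attach person 1st person -ith → shuhukhsengihith.
Attach voice causative -i → shuhukhsengihithi.
Attach aspect progressive -ing → shuhukhsengihithiing.
Vowel harmony: no change.
Nasal assimilation: no change.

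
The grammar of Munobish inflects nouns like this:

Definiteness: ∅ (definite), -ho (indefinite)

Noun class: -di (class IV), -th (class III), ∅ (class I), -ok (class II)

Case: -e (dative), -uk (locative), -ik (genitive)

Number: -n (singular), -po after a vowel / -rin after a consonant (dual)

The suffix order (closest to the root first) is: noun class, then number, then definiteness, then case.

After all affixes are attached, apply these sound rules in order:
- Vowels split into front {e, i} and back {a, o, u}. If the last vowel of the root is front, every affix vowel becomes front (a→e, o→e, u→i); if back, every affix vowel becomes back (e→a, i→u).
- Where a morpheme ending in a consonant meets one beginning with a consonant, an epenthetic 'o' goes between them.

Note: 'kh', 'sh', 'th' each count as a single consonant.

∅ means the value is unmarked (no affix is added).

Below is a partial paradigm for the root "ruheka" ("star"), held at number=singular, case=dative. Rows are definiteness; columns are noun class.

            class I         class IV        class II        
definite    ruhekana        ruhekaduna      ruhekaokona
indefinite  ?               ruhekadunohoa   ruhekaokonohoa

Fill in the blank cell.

ruhekanohoa

noun class = class I: zero marking, form stays ruheka.
Attach number singular -n → ruhekan.
Attach definiteness indefinite -ho → ruhekanho.
Attach case dative -e → ruhekanhoe.
Apply vowel harmony: ruhekanhoe → ruhekanhoa.
Apply epenthesis: ruhekanhoa → ruhekanohoa.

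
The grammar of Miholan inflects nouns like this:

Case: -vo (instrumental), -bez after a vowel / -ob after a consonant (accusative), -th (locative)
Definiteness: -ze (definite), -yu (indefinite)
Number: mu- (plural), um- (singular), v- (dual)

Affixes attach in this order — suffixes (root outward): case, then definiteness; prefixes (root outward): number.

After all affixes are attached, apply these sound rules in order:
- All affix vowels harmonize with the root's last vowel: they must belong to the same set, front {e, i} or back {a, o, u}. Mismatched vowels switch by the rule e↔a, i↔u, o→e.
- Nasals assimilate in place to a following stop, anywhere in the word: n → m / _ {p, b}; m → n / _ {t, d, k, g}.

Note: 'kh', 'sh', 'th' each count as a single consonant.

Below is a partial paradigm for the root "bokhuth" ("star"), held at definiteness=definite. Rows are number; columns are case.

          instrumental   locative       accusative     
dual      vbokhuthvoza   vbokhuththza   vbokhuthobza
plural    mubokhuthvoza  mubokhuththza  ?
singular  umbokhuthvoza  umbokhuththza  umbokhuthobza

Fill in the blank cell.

Attach case accusative -ob (after consonant 'th') → bokhuthob.
Attach definiteness definite -ze → bokhuthobze.
Attach number plural mu- → mubokhuthobze.
Apply vowel harmony: mubokhuthobze → mubokhuthobza.
Nasal assimilation: no change.

mubokhuthobza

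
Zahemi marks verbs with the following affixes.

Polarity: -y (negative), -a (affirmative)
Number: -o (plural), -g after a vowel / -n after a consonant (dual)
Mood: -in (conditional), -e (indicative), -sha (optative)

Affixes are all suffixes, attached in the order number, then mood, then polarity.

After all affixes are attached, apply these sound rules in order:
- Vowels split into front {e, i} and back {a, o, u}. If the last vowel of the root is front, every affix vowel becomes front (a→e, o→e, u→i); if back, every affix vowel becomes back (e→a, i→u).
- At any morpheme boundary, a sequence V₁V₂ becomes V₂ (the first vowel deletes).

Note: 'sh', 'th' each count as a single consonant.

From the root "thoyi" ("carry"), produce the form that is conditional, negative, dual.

Attach number dual -g (after vowel 'i') → thoyig.
Attach mood conditional -in → thoyigin.
Attach polarity negative -y → thoyiginy.
Vowel harmony: no change.
Vowel deletion: no change.

thoyiginy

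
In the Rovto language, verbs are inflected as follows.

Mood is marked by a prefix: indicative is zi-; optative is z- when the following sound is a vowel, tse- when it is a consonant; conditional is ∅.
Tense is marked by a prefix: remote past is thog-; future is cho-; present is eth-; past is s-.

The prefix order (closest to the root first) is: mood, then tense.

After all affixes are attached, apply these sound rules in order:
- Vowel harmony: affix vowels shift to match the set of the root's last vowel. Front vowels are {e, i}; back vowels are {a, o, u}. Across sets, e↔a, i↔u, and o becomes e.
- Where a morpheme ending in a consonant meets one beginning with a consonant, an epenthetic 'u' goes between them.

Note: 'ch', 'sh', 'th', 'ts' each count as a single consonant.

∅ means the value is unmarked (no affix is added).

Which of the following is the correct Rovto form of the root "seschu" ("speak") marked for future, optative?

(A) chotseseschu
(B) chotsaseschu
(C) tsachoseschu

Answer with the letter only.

Attach mood optative tse- (before consonant 's') → tseseschu.
Attach tense future cho- → chotseseschu.
Apply vowel harmony: chotseseschu → chotsaseschu.
Epenthesis: no change.
So the correct form is chotsaseschu, option (B).
(A) chotseseschu is wrong: it fails to apply the sound rule(s).
(C) tsachoseschu is wrong: it has the affixes in the wrong order.

B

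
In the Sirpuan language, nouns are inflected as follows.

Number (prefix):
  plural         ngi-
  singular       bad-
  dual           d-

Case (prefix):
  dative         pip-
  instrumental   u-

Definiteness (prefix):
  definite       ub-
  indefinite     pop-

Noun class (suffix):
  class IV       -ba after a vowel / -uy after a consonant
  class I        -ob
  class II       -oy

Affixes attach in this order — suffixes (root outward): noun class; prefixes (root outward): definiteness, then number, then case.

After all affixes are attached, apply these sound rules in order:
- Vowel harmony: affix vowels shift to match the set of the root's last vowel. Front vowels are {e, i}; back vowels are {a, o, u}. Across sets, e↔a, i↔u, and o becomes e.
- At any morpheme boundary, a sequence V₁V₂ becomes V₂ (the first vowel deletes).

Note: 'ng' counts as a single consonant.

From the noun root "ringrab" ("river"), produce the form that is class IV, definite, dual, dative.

pupdubringrabuy

Attach definiteness definite ub- → ubringrab.
Attach noun class class IV -uy (after consonant 'b') → ubringrabuy.
Attach number dual d- → dubringrabuy.
Attach case dative pip- → pipdubringrabuy.
Apply vowel harmony: pipdubringrabuy → pupdubringrabuy.
Vowel deletion: no change.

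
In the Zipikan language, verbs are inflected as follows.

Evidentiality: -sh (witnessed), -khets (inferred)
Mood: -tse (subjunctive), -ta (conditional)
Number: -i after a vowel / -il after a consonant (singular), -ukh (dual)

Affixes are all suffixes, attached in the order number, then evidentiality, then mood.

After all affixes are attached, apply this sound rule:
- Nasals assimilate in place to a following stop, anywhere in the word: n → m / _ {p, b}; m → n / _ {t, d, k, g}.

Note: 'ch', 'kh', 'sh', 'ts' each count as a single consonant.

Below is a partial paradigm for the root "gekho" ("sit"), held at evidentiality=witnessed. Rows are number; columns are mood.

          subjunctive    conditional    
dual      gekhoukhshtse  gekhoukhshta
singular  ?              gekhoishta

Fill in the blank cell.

Attach number singular -i (after vowel 'o') → gekhoi.
Attach evidentiality witnessed -sh → gekhoish.
Attach mood subjunctive -tse → gekhoishtse.
Nasal assimilation: no change.

gekhoishtse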